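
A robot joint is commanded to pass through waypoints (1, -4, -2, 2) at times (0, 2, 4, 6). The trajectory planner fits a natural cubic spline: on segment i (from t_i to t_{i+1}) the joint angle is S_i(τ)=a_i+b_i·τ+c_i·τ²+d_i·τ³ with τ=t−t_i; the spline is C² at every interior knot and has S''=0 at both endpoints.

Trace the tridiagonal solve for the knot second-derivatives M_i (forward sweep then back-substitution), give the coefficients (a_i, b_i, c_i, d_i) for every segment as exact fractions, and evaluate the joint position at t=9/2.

Δ: Δ0=-5/2, Δ1=1, Δ2=2
row 1: diag=8, rhs=21; c'=1/4, d'=21/8
row 2: denom=8−2·1/4=15/2; d'=(6−2·21/8)/(15/2)=1/10
back: M2=1/10
back: M1=21/8−1/4·1/10=13/5
M: M0=0, M1=13/5, M2=1/10, M3=0
seg 0: a=1, c=M0/2=0, d=(M1−M0)/(6·2)=13/60, b=Δ0−h0·(2M0+M1)/6=-101/30
seg 1: a=-4, c=M1/2=13/10, d=(M2−M1)/(6·2)=-5/24, b=Δ1−h1·(2M1+M2)/6=-23/30
seg 2: a=-2, c=M2/2=1/20, d=(M3−M2)/(6·2)=-1/120, b=Δ2−h2·(2M2+M3)/6=29/15
t_q=9/2 → seg 2, τ=1/2; S=-2+29/15·τ+1/20·τ²+-1/120·τ³=-327/320

  seg 0: a=1 b=-101/30 c=0 d=13/60
  seg 1: a=-4 b=-23/30 c=13/10 d=-5/24
  seg 2: a=-2 b=29/15 c=1/20 d=-1/120
S(9/2) = -327/320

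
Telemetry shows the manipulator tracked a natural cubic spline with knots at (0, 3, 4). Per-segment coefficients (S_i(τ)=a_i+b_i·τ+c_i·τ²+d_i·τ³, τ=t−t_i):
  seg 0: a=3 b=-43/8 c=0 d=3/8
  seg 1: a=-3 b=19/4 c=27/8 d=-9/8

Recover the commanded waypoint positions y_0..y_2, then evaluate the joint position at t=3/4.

y_0=3 y_1=-3 y_2=4
S(3/4) = -447/512

y_0 = S_0(0) = a_0 = 3
y_1 = S_1(0) = a_1 = -3
y_2 = S_1(1) = 4
t_q=3/4 is in segment 0 (τ=3/4); S_0(τ)=-447/512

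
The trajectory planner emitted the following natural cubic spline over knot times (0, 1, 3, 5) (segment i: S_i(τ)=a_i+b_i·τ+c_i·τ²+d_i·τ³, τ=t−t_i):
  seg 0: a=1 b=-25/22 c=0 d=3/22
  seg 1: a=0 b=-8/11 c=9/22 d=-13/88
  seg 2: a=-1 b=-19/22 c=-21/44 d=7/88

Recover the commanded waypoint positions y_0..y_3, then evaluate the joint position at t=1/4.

y_0=1 y_1=0 y_2=-1 y_3=-4
S(1/4) = 1011/1408

y_0 = S_0(0) = a_0 = 1
y_1 = S_1(0) = a_1 = 0
y_2 = S_2(0) = a_2 = -1
y_3 = S_2(2) = -4
t_q=1/4 is in segment 0 (τ=1/4); S_0(τ)=1011/1408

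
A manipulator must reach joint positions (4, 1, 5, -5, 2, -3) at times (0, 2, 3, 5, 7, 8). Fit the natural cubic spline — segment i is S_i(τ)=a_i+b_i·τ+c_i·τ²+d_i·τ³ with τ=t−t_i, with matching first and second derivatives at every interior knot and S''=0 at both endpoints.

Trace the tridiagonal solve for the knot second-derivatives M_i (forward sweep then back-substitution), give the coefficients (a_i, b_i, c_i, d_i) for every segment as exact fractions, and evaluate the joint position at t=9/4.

Δ: Δ0=-3/2, Δ1=4, Δ2=-5, Δ3=7/2, Δ4=-5
row 1: diag=6, rhs=33; c'=1/6, d'=11/2
row 2: denom=6−1·1/6=35/6; d'=(-54−1·11/2)/(35/6)=-51/5
row 3: denom=8−2·12/35=256/35; d'=(51−2·-51/5)/(256/35)=2499/256
row 4: denom=6−2·35/128=349/64; d'=(-51−2·2499/256)/(349/64)=-9027/698
back: M4=-9027/698
back: M3=2499/256−35/128·-9027/698=4641/349
back: M2=-51/5−12/35·4641/349=-5151/349
back: M1=11/2−1/6·-5151/349=2778/349
M: M0=0, M1=2778/349, M2=-5151/349, M3=4641/349, M4=-9027/698, M5=0
seg 0: a=4, c=M0/2=0, d=(M1−M0)/(6·2)=463/698, b=Δ0−h0·(2M0+M1)/6=-2899/698
seg 1: a=1, c=M1/2=1389/349, d=(M2−M1)/(6·1)=-2643/698, b=Δ1−h1·(2M1+M2)/6=2657/698
seg 2: a=5, c=M2/2=-5151/698, d=(M3−M2)/(6·2)=816/349, b=Δ2−h2·(2M2+M3)/6=142/349
seg 3: a=-5, c=M3/2=4641/698, d=(M4−M3)/(6·2)=-6103/2792, b=Δ3−h3·(2M3+M4)/6=-368/349
seg 4: a=2, c=M4/2=-9027/1396, d=(M5−M4)/(6·1)=3009/1396, b=Δ4−h4·(2M4+M5)/6=-481/698
t_q=9/4 → seg 1, τ=1/4; S=1+2657/698·τ+1389/349·τ²+-2643/698·τ³=95653/44672

  seg 0: a=4 b=-2899/698 c=0 d=463/698
  seg 1: a=1 b=2657/698 c=1389/349 d=-2643/698
  seg 2: a=5 b=142/349 c=-5151/698 d=816/349
  seg 3: a=-5 b=-368/349 c=4641/698 d=-6103/2792
  seg 4: a=2 b=-481/698 c=-9027/1396 d=3009/1396
S(9/4) = 95653/44672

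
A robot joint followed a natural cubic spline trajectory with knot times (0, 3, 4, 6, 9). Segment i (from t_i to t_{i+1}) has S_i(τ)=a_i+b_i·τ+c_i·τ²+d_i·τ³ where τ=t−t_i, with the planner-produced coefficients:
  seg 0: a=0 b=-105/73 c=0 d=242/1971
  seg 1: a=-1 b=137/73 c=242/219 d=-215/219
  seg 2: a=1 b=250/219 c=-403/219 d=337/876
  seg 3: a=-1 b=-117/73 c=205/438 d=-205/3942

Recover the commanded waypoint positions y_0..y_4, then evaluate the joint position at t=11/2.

y_0 = S_0(0) = a_0 = 0
y_1 = S_1(0) = a_1 = -1
y_2 = S_2(0) = a_2 = 1
y_3 = S_3(0) = a_3 = -1
y_4 = S_3(3) = -3
t_q=11/2 is in segment 2 (τ=3/2); S_2(τ)=-303/2336

y_0=0 y_1=-1 y_2=1 y_3=-1 y_4=-3
S(11/2) = -303/2336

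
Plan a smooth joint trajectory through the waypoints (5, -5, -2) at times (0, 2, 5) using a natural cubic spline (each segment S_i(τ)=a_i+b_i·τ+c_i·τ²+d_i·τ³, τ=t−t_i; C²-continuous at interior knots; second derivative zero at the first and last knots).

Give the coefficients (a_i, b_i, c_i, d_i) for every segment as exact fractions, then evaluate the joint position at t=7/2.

  seg 0: a=5 b=-31/5 c=0 d=3/10
  seg 1: a=-5 b=-13/5 c=9/5 d=-1/5
S(7/2) = -221/40

Δ: Δ0=-5, Δ1=1
row 1: diag=10, rhs=36; c'=3/10, d'=18/5
back: M1=18/5
M: M0=0, M1=18/5, M2=0
seg 0: a=5, c=M0/2=0, d=(M1−M0)/(6·2)=3/10, b=Δ0−h0·(2M0+M1)/6=-31/5
seg 1: a=-5, c=M1/2=9/5, d=(M2−M1)/(6·3)=-1/5, b=Δ1−h1·(2M1+M2)/6=-13/5
t_q=7/2 → seg 1, τ=3/2; S=-5+-13/5·τ+9/5·τ²+-1/5·τ³=-221/40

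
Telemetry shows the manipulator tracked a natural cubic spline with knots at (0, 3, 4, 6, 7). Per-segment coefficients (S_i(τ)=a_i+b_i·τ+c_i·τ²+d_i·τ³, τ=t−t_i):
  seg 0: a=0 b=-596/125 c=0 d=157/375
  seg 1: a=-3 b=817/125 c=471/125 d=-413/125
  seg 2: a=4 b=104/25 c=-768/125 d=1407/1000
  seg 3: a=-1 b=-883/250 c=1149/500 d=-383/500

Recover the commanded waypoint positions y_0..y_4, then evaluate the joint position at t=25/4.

y_0=0 y_1=-3 y_2=4 y_3=-1 y_4=-3
S(25/4) = -56043/32000

y_0 = S_0(0) = a_0 = 0
y_1 = S_1(0) = a_1 = -3
y_2 = S_2(0) = a_2 = 4
y_3 = S_3(0) = a_3 = -1
y_4 = S_3(1) = -3
t_q=25/4 is in segment 3 (τ=1/4); S_3(τ)=-56043/32000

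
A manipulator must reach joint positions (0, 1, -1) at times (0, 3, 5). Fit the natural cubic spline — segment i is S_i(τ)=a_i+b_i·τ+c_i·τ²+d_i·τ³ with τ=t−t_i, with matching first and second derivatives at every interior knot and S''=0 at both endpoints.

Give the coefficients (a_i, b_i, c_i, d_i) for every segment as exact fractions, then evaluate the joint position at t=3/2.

  seg 0: a=0 b=11/15 c=0 d=-2/45
  seg 1: a=1 b=-7/15 c=-2/5 d=1/15
S(3/2) = 19/20

Δ: Δ0=1/3, Δ1=-1
row 1: diag=10, rhs=-8; c'=1/5, d'=-4/5
back: M1=-4/5
M: M0=0, M1=-4/5, M2=0
seg 0: a=0, c=M0/2=0, d=(M1−M0)/(6·3)=-2/45, b=Δ0−h0·(2M0+M1)/6=11/15
seg 1: a=1, c=M1/2=-2/5, d=(M2−M1)/(6·2)=1/15, b=Δ1−h1·(2M1+M2)/6=-7/15
t_q=3/2 → seg 0, τ=3/2; S=0+11/15·τ+0·τ²+-2/45·τ³=19/20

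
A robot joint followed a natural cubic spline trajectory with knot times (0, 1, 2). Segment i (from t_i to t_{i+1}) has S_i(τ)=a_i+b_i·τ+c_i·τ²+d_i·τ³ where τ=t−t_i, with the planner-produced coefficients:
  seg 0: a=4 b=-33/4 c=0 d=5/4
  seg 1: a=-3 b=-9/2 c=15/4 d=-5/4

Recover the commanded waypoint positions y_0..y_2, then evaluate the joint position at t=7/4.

y_0=4 y_1=-3 y_2=-5
S(7/4) = -1227/256

y_0 = S_0(0) = a_0 = 4
y_1 = S_1(0) = a_1 = -3
y_2 = S_1(1) = -5
t_q=7/4 is in segment 1 (τ=3/4); S_1(τ)=-1227/256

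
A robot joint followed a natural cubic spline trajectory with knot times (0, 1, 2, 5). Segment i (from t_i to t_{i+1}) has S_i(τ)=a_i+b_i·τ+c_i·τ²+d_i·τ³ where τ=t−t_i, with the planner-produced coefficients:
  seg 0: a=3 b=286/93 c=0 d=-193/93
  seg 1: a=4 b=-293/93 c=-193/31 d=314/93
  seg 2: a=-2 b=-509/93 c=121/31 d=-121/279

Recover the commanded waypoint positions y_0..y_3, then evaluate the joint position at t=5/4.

y_0 = S_0(0) = a_0 = 3
y_1 = S_1(0) = a_1 = 4
y_2 = S_2(0) = a_2 = -2
y_3 = S_2(3) = 5
t_q=5/4 is in segment 1 (τ=1/4); S_1(τ)=2853/992

y_0=3 y_1=4 y_2=-2 y_3=5
S(5/4) = 2853/992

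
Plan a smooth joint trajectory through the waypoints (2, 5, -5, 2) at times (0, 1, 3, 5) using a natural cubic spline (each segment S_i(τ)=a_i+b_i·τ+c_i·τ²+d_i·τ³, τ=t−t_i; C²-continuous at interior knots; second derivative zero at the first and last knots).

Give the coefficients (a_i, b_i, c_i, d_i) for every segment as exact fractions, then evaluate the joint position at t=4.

  seg 0: a=2 b=213/44 c=0 d=-81/44
  seg 1: a=5 b=-15/22 c=-243/44 d=37/22
  seg 2: a=-5 b=-57/22 c=201/44 d=-67/88
S(4) = -333/88

Δ: Δ0=3, Δ1=-5, Δ2=7/2
row 1: diag=6, rhs=-48; c'=1/3, d'=-8
row 2: denom=8−2·1/3=22/3; d'=(51−2·-8)/(22/3)=201/22
back: M2=201/22
back: M1=-8−1/3·201/22=-243/22
M: M0=0, M1=-243/22, M2=201/22, M3=0
seg 0: a=2, c=M0/2=0, d=(M1−M0)/(6·1)=-81/44, b=Δ0−h0·(2M0+M1)/6=213/44
seg 1: a=5, c=M1/2=-243/44, d=(M2−M1)/(6·2)=37/22, b=Δ1−h1·(2M1+M2)/6=-15/22
seg 2: a=-5, c=M2/2=201/44, d=(M3−M2)/(6·2)=-67/88, b=Δ2−h2·(2M2+M3)/6=-57/22
t_q=4 → seg 2, τ=1; S=-5+-57/22·τ+201/44·τ²+-67/88·τ³=-333/88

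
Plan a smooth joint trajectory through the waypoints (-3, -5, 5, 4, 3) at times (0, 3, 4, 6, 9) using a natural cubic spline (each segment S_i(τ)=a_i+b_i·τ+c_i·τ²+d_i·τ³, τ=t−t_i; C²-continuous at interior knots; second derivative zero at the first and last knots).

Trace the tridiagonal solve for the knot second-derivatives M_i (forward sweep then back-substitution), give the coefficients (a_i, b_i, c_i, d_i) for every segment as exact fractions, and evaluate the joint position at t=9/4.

Δ: Δ0=-2/3, Δ1=10, Δ2=-1/2, Δ3=-1/3
row 1: diag=8, rhs=64; c'=1/8, d'=8
row 2: denom=6−1·1/8=47/8; d'=(-63−1·8)/(47/8)=-568/47
row 3: denom=10−2·16/47=438/47; d'=(1−2·-568/47)/(438/47)=1183/438
back: M3=1183/438
back: M2=-568/47−16/47·1183/438=-2848/219
back: M1=8−1/8·-2848/219=2108/219
M: M0=0, M1=2108/219, M2=-2848/219, M3=1183/438, M4=0
seg 0: a=-3, c=M0/2=0, d=(M1−M0)/(6·3)=1054/1971, b=Δ0−h0·(2M0+M1)/6=-400/73
seg 1: a=-5, c=M1/2=1054/219, d=(M2−M1)/(6·1)=-826/219, b=Δ1−h1·(2M1+M2)/6=654/73
seg 2: a=5, c=M2/2=-1424/219, d=(M3−M2)/(6·2)=2293/1752, b=Δ2−h2·(2M2+M3)/6=1592/219
seg 3: a=4, c=M3/2=1183/876, d=(M4−M3)/(6·3)=-1183/7884, b=Δ3−h3·(2M3+M4)/6=-443/146
t_q=9/4 → seg 0, τ=9/4; S=-3+-400/73·τ+0·τ²+1054/1971·τ³=-21579/2336

  seg 0: a=-3 b=-400/73 c=0 d=1054/1971
  seg 1: a=-5 b=654/73 c=1054/219 d=-826/219
  seg 2: a=5 b=1592/219 c=-1424/219 d=2293/1752
  seg 3: a=4 b=-443/146 c=1183/876 d=-1183/7884
S(9/4) = -21579/2336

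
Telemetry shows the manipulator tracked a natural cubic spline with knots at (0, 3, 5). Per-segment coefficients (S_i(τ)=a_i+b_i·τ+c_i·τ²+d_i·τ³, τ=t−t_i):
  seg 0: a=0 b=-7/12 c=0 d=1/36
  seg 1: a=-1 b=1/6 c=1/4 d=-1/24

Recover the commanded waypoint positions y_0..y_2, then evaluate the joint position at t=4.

y_0 = S_0(0) = a_0 = 0
y_1 = S_1(0) = a_1 = -1
y_2 = S_1(2) = 0
t_q=4 is in segment 1 (τ=1); S_1(τ)=-5/8

y_0=0 y_1=-1 y_2=0
S(4) = -5/8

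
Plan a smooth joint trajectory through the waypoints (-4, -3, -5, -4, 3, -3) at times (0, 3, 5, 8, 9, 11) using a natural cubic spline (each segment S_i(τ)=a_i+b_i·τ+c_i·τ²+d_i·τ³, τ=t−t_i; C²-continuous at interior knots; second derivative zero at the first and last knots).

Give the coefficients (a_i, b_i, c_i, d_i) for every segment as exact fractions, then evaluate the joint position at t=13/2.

  seg 0: a=-4 b=616/993 c=0 d=-95/2979
  seg 1: a=-3 b=-239/993 c=-95/331 d=-46/993
  seg 2: a=-5 b=-1931/993 c=-187/331 d=1315/2979
  seg 3: a=-4 b=6538/993 c=1128/331 d=-2971/993
  seg 4: a=3 b=4393/993 c=-1843/331 d=1843/1986
S(13/2) = -20385/2648

Δ: Δ0=1/3, Δ1=-1, Δ2=1/3, Δ3=7, Δ4=-3
row 1: diag=10, rhs=-8; c'=1/5, d'=-4/5
row 2: denom=10−2·1/5=48/5; d'=(8−2·-4/5)/(48/5)=1
row 3: denom=8−3·5/16=113/16; d'=(40−3·1)/(113/16)=592/113
row 4: denom=6−1·16/113=662/113; d'=(-60−1·592/113)/(662/113)=-3686/331
back: M4=-3686/331
back: M3=592/113−16/113·-3686/331=2256/331
back: M2=1−5/16·2256/331=-374/331
back: M1=-4/5−1/5·-374/331=-190/331
M: M0=0, M1=-190/331, M2=-374/331, M3=2256/331, M4=-3686/331, M5=0
seg 0: a=-4, c=M0/2=0, d=(M1−M0)/(6·3)=-95/2979, b=Δ0−h0·(2M0+M1)/6=616/993
seg 1: a=-3, c=M1/2=-95/331, d=(M2−M1)/(6·2)=-46/993, b=Δ1−h1·(2M1+M2)/6=-239/993
seg 2: a=-5, c=M2/2=-187/331, d=(M3−M2)/(6·3)=1315/2979, b=Δ2−h2·(2M2+M3)/6=-1931/993
seg 3: a=-4, c=M3/2=1128/331, d=(M4−M3)/(6·1)=-2971/993, b=Δ3−h3·(2M3+M4)/6=6538/993
seg 4: a=3, c=M4/2=-1843/331, d=(M5−M4)/(6·2)=1843/1986, b=Δ4−h4·(2M4+M5)/6=4393/993
t_q=13/2 → seg 2, τ=3/2; S=-5+-1931/993·τ+-187/331·τ²+1315/2979·τ³=-20385/2648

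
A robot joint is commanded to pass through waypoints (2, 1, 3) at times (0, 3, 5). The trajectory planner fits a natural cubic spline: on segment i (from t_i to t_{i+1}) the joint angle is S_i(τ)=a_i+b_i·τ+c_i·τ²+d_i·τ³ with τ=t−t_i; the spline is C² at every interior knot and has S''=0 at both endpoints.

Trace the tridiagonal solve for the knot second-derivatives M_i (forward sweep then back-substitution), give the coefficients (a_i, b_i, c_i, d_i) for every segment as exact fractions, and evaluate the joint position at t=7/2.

  seg 0: a=2 b=-11/15 c=0 d=2/45
  seg 1: a=1 b=7/15 c=2/5 d=-1/15
S(7/2) = 53/40

Δ: Δ0=-1/3, Δ1=1
row 1: diag=10, rhs=8; c'=1/5, d'=4/5
back: M1=4/5
M: M0=0, M1=4/5, M2=0
seg 0: a=2, c=M0/2=0, d=(M1−M0)/(6·3)=2/45, b=Δ0−h0·(2M0+M1)/6=-11/15
seg 1: a=1, c=M1/2=2/5, d=(M2−M1)/(6·2)=-1/15, b=Δ1−h1·(2M1+M2)/6=7/15
t_q=7/2 → seg 1, τ=1/2; S=1+7/15·τ+2/5·τ²+-1/15·τ³=53/40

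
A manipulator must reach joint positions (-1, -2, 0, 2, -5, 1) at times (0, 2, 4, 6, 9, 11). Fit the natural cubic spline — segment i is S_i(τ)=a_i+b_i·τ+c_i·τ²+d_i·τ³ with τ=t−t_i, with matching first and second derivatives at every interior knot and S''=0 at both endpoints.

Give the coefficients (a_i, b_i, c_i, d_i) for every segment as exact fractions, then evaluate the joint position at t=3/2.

Δ: Δ0=-1/2, Δ1=1, Δ2=1, Δ3=-7/3, Δ4=3
row 1: diag=8, rhs=9; c'=1/4, d'=9/8
row 2: denom=8−2·1/4=15/2; d'=(0−2·9/8)/(15/2)=-3/10
row 3: denom=10−2·4/15=142/15; d'=(-20−2·-3/10)/(142/15)=-291/142
row 4: denom=10−3·45/142=1285/142; d'=(32−3·-291/142)/(1285/142)=5417/1285
back: M4=5417/1285
back: M3=-291/142−45/142·5417/1285=-870/257
back: M2=-3/10−4/15·-870/257=1549/2570
back: M1=9/8−1/4·1549/2570=1252/1285
M: M0=0, M1=1252/1285, M2=1549/2570, M3=-870/257, M4=5417/1285, M5=0
seg 0: a=-1, c=M0/2=0, d=(M1−M0)/(6·2)=313/3855, b=Δ0−h0·(2M0+M1)/6=-6359/7710
seg 1: a=-2, c=M1/2=626/1285, d=(M2−M1)/(6·2)=-191/6168, b=Δ1−h1·(2M1+M2)/6=1153/7710
seg 2: a=0, c=M2/2=1549/5140, d=(M3−M2)/(6·2)=-10249/30840, b=Δ2−h2·(2M2+M3)/6=6656/3855
seg 3: a=2, c=M3/2=-435/257, d=(M4−M3)/(6·3)=9767/23130, b=Δ3−h3·(2M3+M4)/6=-8141/7710
seg 4: a=-5, c=M4/2=5417/2570, d=(M5−M4)/(6·2)=-5417/15420, b=Δ4−h4·(2M4+M5)/6=731/3855
t_q=3/2 → seg 0, τ=3/2; S=-1+-6359/7710·τ+0·τ²+313/3855·τ³=-20181/10280

  seg 0: a=-1 b=-6359/7710 c=0 d=313/3855
  seg 1: a=-2 b=1153/7710 c=626/1285 d=-191/6168
  seg 2: a=0 b=6656/3855 c=1549/5140 d=-10249/30840
  seg 3: a=2 b=-8141/7710 c=-435/257 d=9767/23130
  seg 4: a=-5 b=731/3855 c=5417/2570 d=-5417/15420
S(3/2) = -20181/10280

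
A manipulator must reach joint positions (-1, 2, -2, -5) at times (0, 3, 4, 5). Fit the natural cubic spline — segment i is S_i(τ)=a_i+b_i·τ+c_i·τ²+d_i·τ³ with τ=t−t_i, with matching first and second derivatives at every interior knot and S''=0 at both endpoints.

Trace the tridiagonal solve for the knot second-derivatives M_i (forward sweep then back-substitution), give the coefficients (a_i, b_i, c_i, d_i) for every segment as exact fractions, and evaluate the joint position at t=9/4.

Δ: Δ0=1, Δ1=-4, Δ2=-3
row 1: diag=8, rhs=-30; c'=1/8, d'=-15/4
row 2: denom=4−1·1/8=31/8; d'=(6−1·-15/4)/(31/8)=78/31
back: M2=78/31
back: M1=-15/4−1/8·78/31=-126/31
M: M0=0, M1=-126/31, M2=78/31, M3=0
seg 0: a=-1, c=M0/2=0, d=(M1−M0)/(6·3)=-7/31, b=Δ0−h0·(2M0+M1)/6=94/31
seg 1: a=2, c=M1/2=-63/31, d=(M2−M1)/(6·1)=34/31, b=Δ1−h1·(2M1+M2)/6=-95/31
seg 2: a=-2, c=M2/2=39/31, d=(M3−M2)/(6·1)=-13/31, b=Δ2−h2·(2M2+M3)/6=-119/31
t_q=9/4 → seg 0, τ=9/4; S=-1+94/31·τ+0·τ²+-7/31·τ³=6449/1984

  seg 0: a=-1 b=94/31 c=0 d=-7/31
  seg 1: a=2 b=-95/31 c=-63/31 d=34/31
  seg 2: a=-2 b=-119/31 c=39/31 d=-13/31
S(9/4) = 6449/1984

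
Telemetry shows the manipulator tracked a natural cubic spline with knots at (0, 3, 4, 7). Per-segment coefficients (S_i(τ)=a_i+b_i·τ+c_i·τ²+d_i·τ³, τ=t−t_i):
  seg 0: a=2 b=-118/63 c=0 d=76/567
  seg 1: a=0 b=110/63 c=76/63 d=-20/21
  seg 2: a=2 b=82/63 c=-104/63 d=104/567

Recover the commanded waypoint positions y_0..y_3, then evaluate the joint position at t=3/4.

y_0 = S_0(0) = a_0 = 2
y_1 = S_1(0) = a_1 = 0
y_2 = S_2(0) = a_2 = 2
y_3 = S_2(3) = -4
t_q=3/4 is in segment 0 (τ=3/4); S_0(τ)=73/112

y_0=2 y_1=0 y_2=2 y_3=-4
S(3/4) = 73/112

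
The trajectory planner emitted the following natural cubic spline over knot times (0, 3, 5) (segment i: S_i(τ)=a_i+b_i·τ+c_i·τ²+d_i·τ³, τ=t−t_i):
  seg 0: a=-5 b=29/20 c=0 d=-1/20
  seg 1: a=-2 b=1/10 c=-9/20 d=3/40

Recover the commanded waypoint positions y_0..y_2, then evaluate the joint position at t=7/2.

y_0 = S_0(0) = a_0 = -5
y_1 = S_1(0) = a_1 = -2
y_2 = S_1(2) = -3
t_q=7/2 is in segment 1 (τ=1/2); S_1(τ)=-657/320

y_0=-5 y_1=-2 y_2=-3
S(7/2) = -657/320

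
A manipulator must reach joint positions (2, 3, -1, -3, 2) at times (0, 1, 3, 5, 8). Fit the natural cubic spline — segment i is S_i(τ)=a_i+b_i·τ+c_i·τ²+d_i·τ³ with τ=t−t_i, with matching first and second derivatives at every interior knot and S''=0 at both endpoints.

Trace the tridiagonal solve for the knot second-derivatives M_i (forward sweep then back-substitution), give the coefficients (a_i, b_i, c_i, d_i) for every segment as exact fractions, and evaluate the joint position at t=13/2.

Δ: Δ0=1, Δ1=-2, Δ2=-1, Δ3=5/3
row 1: diag=6, rhs=-18; c'=1/3, d'=-3
row 2: denom=8−2·1/3=22/3; d'=(6−2·-3)/(22/3)=18/11
row 3: denom=10−2·3/11=104/11; d'=(16−2·18/11)/(104/11)=35/26
back: M3=35/26
back: M2=18/11−3/11·35/26=33/26
back: M1=-3−1/3·33/26=-89/26
M: M0=0, M1=-89/26, M2=33/26, M3=35/26, M4=0
seg 0: a=2, c=M0/2=0, d=(M1−M0)/(6·1)=-89/156, b=Δ0−h0·(2M0+M1)/6=245/156
seg 1: a=3, c=M1/2=-89/52, d=(M2−M1)/(6·2)=61/156, b=Δ1−h1·(2M1+M2)/6=-11/78
seg 2: a=-1, c=M2/2=33/52, d=(M3−M2)/(6·2)=1/156, b=Δ2−h2·(2M2+M3)/6=-179/78
seg 3: a=-3, c=M3/2=35/52, d=(M4−M3)/(6·3)=-35/468, b=Δ3−h3·(2M3+M4)/6=25/78
t_q=13/2 → seg 3, τ=3/2; S=-3+25/78·τ+35/52·τ²+-35/468·τ³=-523/416

  seg 0: a=2 b=245/156 c=0 d=-89/156
  seg 1: a=3 b=-11/78 c=-89/52 d=61/156
  seg 2: a=-1 b=-179/78 c=33/52 d=1/156
  seg 3: a=-3 b=25/78 c=35/52 d=-35/468
S(13/2) = -523/416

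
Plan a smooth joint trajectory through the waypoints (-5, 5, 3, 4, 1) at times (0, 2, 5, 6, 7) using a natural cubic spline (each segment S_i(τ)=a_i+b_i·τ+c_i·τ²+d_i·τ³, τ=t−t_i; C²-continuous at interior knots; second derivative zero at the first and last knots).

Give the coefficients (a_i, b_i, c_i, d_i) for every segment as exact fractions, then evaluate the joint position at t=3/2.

Δ: Δ0=5, Δ1=-2/3, Δ2=1, Δ3=-3
row 1: diag=10, rhs=-34; c'=3/10, d'=-17/5
row 2: denom=8−3·3/10=71/10; d'=(10−3·-17/5)/(71/10)=202/71
row 3: denom=4−1·10/71=274/71; d'=(-24−1·202/71)/(274/71)=-953/137
back: M3=-953/137
back: M2=202/71−10/71·-953/137=524/137
back: M1=-17/5−3/10·524/137=-623/137
M: M0=0, M1=-623/137, M2=524/137, M3=-953/137, M4=0
seg 0: a=-5, c=M0/2=0, d=(M1−M0)/(6·2)=-623/1644, b=Δ0−h0·(2M0+M1)/6=2678/411
seg 1: a=5, c=M1/2=-623/274, d=(M2−M1)/(6·3)=1147/2466, b=Δ1−h1·(2M1+M2)/6=809/411
seg 2: a=3, c=M2/2=262/137, d=(M3−M2)/(6·1)=-1477/822, b=Δ2−h2·(2M2+M3)/6=727/822
seg 3: a=4, c=M3/2=-953/274, d=(M4−M3)/(6·1)=953/822, b=Δ3−h3·(2M3+M4)/6=-280/411
t_q=3/2 → seg 0, τ=3/2; S=-5+2678/411·τ+0·τ²+-623/1644·τ³=15321/4384

  seg 0: a=-5 b=2678/411 c=0 d=-623/1644
  seg 1: a=5 b=809/411 c=-623/274 d=1147/2466
  seg 2: a=3 b=727/822 c=262/137 d=-1477/822
  seg 3: a=4 b=-280/411 c=-953/274 d=953/822
S(3/2) = 15321/4384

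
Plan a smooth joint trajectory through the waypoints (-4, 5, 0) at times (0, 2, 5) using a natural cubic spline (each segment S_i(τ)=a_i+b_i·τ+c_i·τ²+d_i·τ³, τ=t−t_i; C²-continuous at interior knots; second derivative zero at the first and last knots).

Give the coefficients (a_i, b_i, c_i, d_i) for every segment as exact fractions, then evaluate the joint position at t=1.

  seg 0: a=-4 b=86/15 c=0 d=-37/120
  seg 1: a=5 b=61/30 c=-37/20 d=37/180
S(1) = 57/40

Δ: Δ0=9/2, Δ1=-5/3
row 1: diag=10, rhs=-37; c'=3/10, d'=-37/10
back: M1=-37/10
M: M0=0, M1=-37/10, M2=0
seg 0: a=-4, c=M0/2=0, d=(M1−M0)/(6·2)=-37/120, b=Δ0−h0·(2M0+M1)/6=86/15
seg 1: a=5, c=M1/2=-37/20, d=(M2−M1)/(6·3)=37/180, b=Δ1−h1·(2M1+M2)/6=61/30
t_q=1 → seg 0, τ=1; S=-4+86/15·τ+0·τ²+-37/120·τ³=57/40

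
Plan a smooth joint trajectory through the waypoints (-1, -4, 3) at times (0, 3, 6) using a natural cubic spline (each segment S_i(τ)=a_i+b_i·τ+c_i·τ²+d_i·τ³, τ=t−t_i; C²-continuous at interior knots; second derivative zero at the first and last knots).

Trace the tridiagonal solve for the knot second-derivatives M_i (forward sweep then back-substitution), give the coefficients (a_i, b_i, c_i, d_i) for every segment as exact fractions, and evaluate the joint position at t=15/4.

Δ: Δ0=-1, Δ1=7/3
row 1: diag=12, rhs=20; c'=1/4, d'=5/3
back: M1=5/3
M: M0=0, M1=5/3, M2=0
seg 0: a=-1, c=M0/2=0, d=(M1−M0)/(6·3)=5/54, b=Δ0−h0·(2M0+M1)/6=-11/6
seg 1: a=-4, c=M1/2=5/6, d=(M2−M1)/(6·3)=-5/54, b=Δ1−h1·(2M1+M2)/6=2/3
t_q=15/4 → seg 1, τ=3/4; S=-4+2/3·τ+5/6·τ²+-5/54·τ³=-393/128

  seg 0: a=-1 b=-11/6 c=0 d=5/54
  seg 1: a=-4 b=2/3 c=5/6 d=-5/54
S(15/4) = -393/128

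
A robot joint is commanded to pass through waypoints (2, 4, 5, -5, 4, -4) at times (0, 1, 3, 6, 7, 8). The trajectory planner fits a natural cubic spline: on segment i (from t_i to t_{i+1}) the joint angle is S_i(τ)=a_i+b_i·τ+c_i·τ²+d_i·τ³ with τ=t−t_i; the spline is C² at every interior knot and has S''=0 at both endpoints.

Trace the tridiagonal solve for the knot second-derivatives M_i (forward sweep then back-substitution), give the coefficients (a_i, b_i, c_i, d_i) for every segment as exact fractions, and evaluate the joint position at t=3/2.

Δ: Δ0=2, Δ1=1/2, Δ2=-10/3, Δ3=9, Δ4=-8
row 1: diag=6, rhs=-9; c'=1/3, d'=-3/2
row 2: denom=10−2·1/3=28/3; d'=(-23−2·-3/2)/(28/3)=-15/7
row 3: denom=8−3·9/28=197/28; d'=(74−3·-15/7)/(197/28)=2252/197
row 4: denom=4−1·28/197=760/197; d'=(-102−1·2252/197)/(760/197)=-11173/380
back: M4=-11173/380
back: M3=2252/197−28/197·-11173/380=1483/95
back: M2=-15/7−9/28·1483/95=-2721/380
back: M1=-3/2−1/3·-2721/380=337/380
M: M0=0, M1=337/380, M2=-2721/380, M3=1483/95, M4=-11173/380, M5=0
seg 0: a=2, c=M0/2=0, d=(M1−M0)/(6·1)=337/2280, b=Δ0−h0·(2M0+M1)/6=4223/2280
seg 1: a=4, c=M1/2=337/760, d=(M2−M1)/(6·2)=-1529/2280, b=Δ1−h1·(2M1+M2)/6=2617/1140
seg 2: a=5, c=M2/2=-2721/760, d=(M3−M2)/(6·3)=8653/6840, b=Δ2−h2·(2M2+M3)/6=-907/228
seg 3: a=-5, c=M3/2=1483/190, d=(M4−M3)/(6·1)=-3421/456, b=Δ3−h3·(2M3+M4)/6=19829/2280
seg 4: a=4, c=M4/2=-11173/760, d=(M5−M4)/(6·1)=11173/2280, b=Δ4−h4·(2M4+M5)/6=2053/1140
t_q=3/2 → seg 1, τ=1/2; S=4+2617/1140·τ+337/760·τ²+-1529/2280·τ³=31463/6080

  seg 0: a=2 b=4223/2280 c=0 d=337/2280
  seg 1: a=4 b=2617/1140 c=337/760 d=-1529/2280
  seg 2: a=5 b=-907/228 c=-2721/760 d=8653/6840
  seg 3: a=-5 b=19829/2280 c=1483/190 d=-3421/456
  seg 4: a=4 b=2053/1140 c=-11173/760 d=11173/2280
S(3/2) = 31463/6080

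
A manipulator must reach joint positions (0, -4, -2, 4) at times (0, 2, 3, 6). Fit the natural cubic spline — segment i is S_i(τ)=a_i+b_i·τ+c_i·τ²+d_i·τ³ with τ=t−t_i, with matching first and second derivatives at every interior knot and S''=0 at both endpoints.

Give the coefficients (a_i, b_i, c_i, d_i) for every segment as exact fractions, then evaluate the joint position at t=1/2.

Δ: Δ0=-2, Δ1=2, Δ2=2
row 1: diag=6, rhs=24; c'=1/6, d'=4
row 2: denom=8−1·1/6=47/6; d'=(0−1·4)/(47/6)=-24/47
back: M2=-24/47
back: M1=4−1/6·-24/47=192/47
M: M0=0, M1=192/47, M2=-24/47, M3=0
seg 0: a=0, c=M0/2=0, d=(M1−M0)/(6·2)=16/47, b=Δ0−h0·(2M0+M1)/6=-158/47
seg 1: a=-4, c=M1/2=96/47, d=(M2−M1)/(6·1)=-36/47, b=Δ1−h1·(2M1+M2)/6=34/47
seg 2: a=-2, c=M2/2=-12/47, d=(M3−M2)/(6·3)=4/141, b=Δ2−h2·(2M2+M3)/6=118/47
t_q=1/2 → seg 0, τ=1/2; S=0+-158/47·τ+0·τ²+16/47·τ³=-77/47

  seg 0: a=0 b=-158/47 c=0 d=16/47
  seg 1: a=-4 b=34/47 c=96/47 d=-36/47
  seg 2: a=-2 b=118/47 c=-12/47 d=4/141
S(1/2) = -77/47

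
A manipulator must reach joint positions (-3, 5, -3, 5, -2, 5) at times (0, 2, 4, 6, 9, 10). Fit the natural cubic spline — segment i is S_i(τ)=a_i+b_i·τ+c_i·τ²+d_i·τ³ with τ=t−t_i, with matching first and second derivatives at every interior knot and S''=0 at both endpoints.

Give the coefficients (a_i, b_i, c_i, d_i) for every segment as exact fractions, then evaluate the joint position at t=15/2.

Δ: Δ0=4, Δ1=-4, Δ2=4, Δ3=-7/3, Δ4=7
row 1: diag=8, rhs=-48; c'=1/4, d'=-6
row 2: denom=8−2·1/4=15/2; d'=(48−2·-6)/(15/2)=8
row 3: denom=10−2·4/15=142/15; d'=(-38−2·8)/(142/15)=-405/71
row 4: denom=8−3·45/142=1001/142; d'=(56−3·-405/71)/(1001/142)=10382/1001
back: M4=10382/1001
back: M3=-405/71−45/142·10382/1001=-9000/1001
back: M2=8−4/15·-9000/1001=10408/1001
back: M1=-6−1/4·10408/1001=-8608/1001
M: M0=0, M1=-8608/1001, M2=10408/1001, M3=-9000/1001, M4=10382/1001, M5=0
seg 0: a=-3, c=M0/2=0, d=(M1−M0)/(6·2)=-2152/3003, b=Δ0−h0·(2M0+M1)/6=20620/3003
seg 1: a=5, c=M1/2=-4304/1001, d=(M2−M1)/(6·2)=4754/3003, b=Δ1−h1·(2M1+M2)/6=-5204/3003
seg 2: a=-3, c=M2/2=5204/1001, d=(M3−M2)/(6·2)=-4852/3003, b=Δ2−h2·(2M2+M3)/6=28/429
seg 3: a=5, c=M3/2=-4500/1001, d=(M4−M3)/(6·3)=881/819, b=Δ3−h3·(2M3+M4)/6=340/231
seg 4: a=-2, c=M4/2=5191/1001, d=(M5−M4)/(6·1)=-5191/3003, b=Δ4−h4·(2M4+M5)/6=10639/3003
t_q=15/2 → seg 3, τ=3/2; S=5+340/231·τ+-4500/1001·τ²+881/819·τ³=5793/8008

  seg 0: a=-3 b=20620/3003 c=0 d=-2152/3003
  seg 1: a=5 b=-5204/3003 c=-4304/1001 d=4754/3003
  seg 2: a=-3 b=28/429 c=5204/1001 d=-4852/3003
  seg 3: a=5 b=340/231 c=-4500/1001 d=881/819
  seg 4: a=-2 b=10639/3003 c=5191/1001 d=-5191/3003
S(15/2) = 5793/8008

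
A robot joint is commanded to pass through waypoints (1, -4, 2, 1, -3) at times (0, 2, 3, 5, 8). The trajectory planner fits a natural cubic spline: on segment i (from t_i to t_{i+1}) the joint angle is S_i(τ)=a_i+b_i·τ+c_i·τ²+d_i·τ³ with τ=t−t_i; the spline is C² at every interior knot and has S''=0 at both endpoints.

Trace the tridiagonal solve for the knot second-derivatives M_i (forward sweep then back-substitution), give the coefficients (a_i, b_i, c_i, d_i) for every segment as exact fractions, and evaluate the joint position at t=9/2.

  seg 0: a=1 b=-5681/978 c=0 d=809/978
  seg 1: a=-4 b=4027/978 c=809/163 d=-3013/978
  seg 2: a=2 b=2348/489 c=-1395/326 d=3185/3912
  seg 3: a=1 b=-2489/978 c=395/652 d=-395/5868
S(9/2) = 24225/10432

Δ: Δ0=-5/2, Δ1=6, Δ2=-1/2, Δ3=-4/3
row 1: diag=6, rhs=51; c'=1/6, d'=17/2
row 2: denom=6−1·1/6=35/6; d'=(-39−1·17/2)/(35/6)=-57/7
row 3: denom=10−2·12/35=326/35; d'=(-5−2·-57/7)/(326/35)=395/326
back: M3=395/326
back: M2=-57/7−12/35·395/326=-1395/163
back: M1=17/2−1/6·-1395/163=1618/163
M: M0=0, M1=1618/163, M2=-1395/163, M3=395/326, M4=0
seg 0: a=1, c=M0/2=0, d=(M1−M0)/(6·2)=809/978, b=Δ0−h0·(2M0+M1)/6=-5681/978
seg 1: a=-4, c=M1/2=809/163, d=(M2−M1)/(6·1)=-3013/978, b=Δ1−h1·(2M1+M2)/6=4027/978
seg 2: a=2, c=M2/2=-1395/326, d=(M3−M2)/(6·2)=3185/3912, b=Δ2−h2·(2M2+M3)/6=2348/489
seg 3: a=1, c=M3/2=395/652, d=(M4−M3)/(6·3)=-395/5868, b=Δ3−h3·(2M3+M4)/6=-2489/978
t_q=9/2 → seg 2, τ=3/2; S=2+2348/489·τ+-1395/326·τ²+3185/3912·τ³=24225/10432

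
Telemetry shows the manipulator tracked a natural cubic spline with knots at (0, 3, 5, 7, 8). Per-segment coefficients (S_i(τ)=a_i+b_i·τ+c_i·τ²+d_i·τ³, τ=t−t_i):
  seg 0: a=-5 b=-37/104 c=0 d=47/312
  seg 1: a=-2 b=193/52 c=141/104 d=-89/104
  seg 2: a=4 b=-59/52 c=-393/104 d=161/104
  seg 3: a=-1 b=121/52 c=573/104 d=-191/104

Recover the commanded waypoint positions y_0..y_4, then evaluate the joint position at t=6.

y_0 = S_0(0) = a_0 = -5
y_1 = S_1(0) = a_1 = -2
y_2 = S_2(0) = a_2 = 4
y_3 = S_3(0) = a_3 = -1
y_4 = S_3(1) = 5
t_q=6 is in segment 2 (τ=1); S_2(τ)=33/52

y_0=-5 y_1=-2 y_2=4 y_3=-1 y_4=5
S(6) = 33/52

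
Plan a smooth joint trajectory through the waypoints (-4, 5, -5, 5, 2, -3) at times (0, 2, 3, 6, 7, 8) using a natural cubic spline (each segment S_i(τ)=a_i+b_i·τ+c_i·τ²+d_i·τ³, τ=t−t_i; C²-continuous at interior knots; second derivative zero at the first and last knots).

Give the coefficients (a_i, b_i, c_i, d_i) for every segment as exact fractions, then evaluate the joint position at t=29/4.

  seg 0: a=-4 b=76195/7446 c=0 d=-5336/3723
  seg 1: a=5 b=-51869/7446 c=-10672/1241 d=41441/7446
  seg 2: a=-5 b=-27805/3723 c=20097/2482 d=-33481/22338
  seg 3: a=5 b=4807/7446 c=-6692/1241 d=13007/7446
  seg 4: a=2 b=-18238/3723 c=-377/2482 d=377/7446
S(29/4) = 121775/158848

Δ: Δ0=9/2, Δ1=-10, Δ2=10/3, Δ3=-3, Δ4=-5
row 1: diag=6, rhs=-87; c'=1/6, d'=-29/2
row 2: denom=8−1·1/6=47/6; d'=(80−1·-29/2)/(47/6)=567/47
row 3: denom=8−3·18/47=322/47; d'=(-38−3·567/47)/(322/47)=-3487/322
row 4: denom=4−1·47/322=1241/322; d'=(-12−1·-3487/322)/(1241/322)=-377/1241
back: M4=-377/1241
back: M3=-3487/322−47/322·-377/1241=-13384/1241
back: M2=567/47−18/47·-13384/1241=20097/1241
back: M1=-29/2−1/6·20097/1241=-21344/1241
M: M0=0, M1=-21344/1241, M2=20097/1241, M3=-13384/1241, M4=-377/1241, M5=0
seg 0: a=-4, c=M0/2=0, d=(M1−M0)/(6·2)=-5336/3723, b=Δ0−h0·(2M0+M1)/6=76195/7446
seg 1: a=5, c=M1/2=-10672/1241, d=(M2−M1)/(6·1)=41441/7446, b=Δ1−h1·(2M1+M2)/6=-51869/7446
seg 2: a=-5, c=M2/2=20097/2482, d=(M3−M2)/(6·3)=-33481/22338, b=Δ2−h2·(2M2+M3)/6=-27805/3723
seg 3: a=5, c=M3/2=-6692/1241, d=(M4−M3)/(6·1)=13007/7446, b=Δ3−h3·(2M3+M4)/6=4807/7446
seg 4: a=2, c=M4/2=-377/2482, d=(M5−M4)/(6·1)=377/7446, b=Δ4−h4·(2M4+M5)/6=-18238/3723
t_q=29/4 → seg 4, τ=1/4; S=2+-18238/3723·τ+-377/2482·τ²+377/7446·τ³=121775/158848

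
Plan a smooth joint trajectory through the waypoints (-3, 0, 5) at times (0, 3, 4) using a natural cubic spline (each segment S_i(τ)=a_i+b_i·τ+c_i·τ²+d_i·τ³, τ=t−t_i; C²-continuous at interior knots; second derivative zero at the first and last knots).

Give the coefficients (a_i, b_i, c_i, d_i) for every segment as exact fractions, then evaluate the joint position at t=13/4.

Δ: Δ0=1, Δ1=5
row 1: diag=8, rhs=24; c'=1/8, d'=3
back: M1=3
M: M0=0, M1=3, M2=0
seg 0: a=-3, c=M0/2=0, d=(M1−M0)/(6·3)=1/6, b=Δ0−h0·(2M0+M1)/6=-1/2
seg 1: a=0, c=M1/2=3/2, d=(M2−M1)/(6·1)=-1/2, b=Δ1−h1·(2M1+M2)/6=4
t_q=13/4 → seg 1, τ=1/4; S=0+4·τ+3/2·τ²+-1/2·τ³=139/128

  seg 0: a=-3 b=-1/2 c=0 d=1/6
  seg 1: a=0 b=4 c=3/2 d=-1/2
S(13/4) = 139/128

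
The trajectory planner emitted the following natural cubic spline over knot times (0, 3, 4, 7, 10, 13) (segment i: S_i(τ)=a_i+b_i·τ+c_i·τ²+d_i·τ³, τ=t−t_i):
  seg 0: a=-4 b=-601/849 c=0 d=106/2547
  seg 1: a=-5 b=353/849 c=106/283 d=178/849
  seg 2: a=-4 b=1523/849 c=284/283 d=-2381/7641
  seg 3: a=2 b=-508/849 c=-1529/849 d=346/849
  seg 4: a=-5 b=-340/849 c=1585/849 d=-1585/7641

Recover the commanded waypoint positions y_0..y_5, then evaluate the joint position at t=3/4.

y_0=-4 y_1=-5 y_2=-4 y_3=2 y_4=-5 y_5=5
S(3/4) = -40873/9056

y_0 = S_0(0) = a_0 = -4
y_1 = S_1(0) = a_1 = -5
y_2 = S_2(0) = a_2 = -4
y_3 = S_3(0) = a_3 = 2
y_4 = S_4(0) = a_4 = -5
y_5 = S_4(3) = 5
t_q=3/4 is in segment 0 (τ=3/4); S_0(τ)=-40873/9056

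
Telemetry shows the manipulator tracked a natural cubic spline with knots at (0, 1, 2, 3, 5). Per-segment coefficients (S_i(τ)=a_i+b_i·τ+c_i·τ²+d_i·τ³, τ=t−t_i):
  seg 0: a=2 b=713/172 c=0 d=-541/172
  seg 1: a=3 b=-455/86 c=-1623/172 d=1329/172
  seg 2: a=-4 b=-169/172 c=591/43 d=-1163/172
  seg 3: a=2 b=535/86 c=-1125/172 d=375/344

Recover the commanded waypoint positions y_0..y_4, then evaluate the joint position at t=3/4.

y_0 = S_0(0) = a_0 = 2
y_1 = S_1(0) = a_1 = 3
y_2 = S_2(0) = a_2 = -4
y_3 = S_3(0) = a_3 = 2
y_4 = S_3(2) = -3
t_q=3/4 is in segment 0 (τ=3/4); S_0(τ)=41633/11008

y_0=2 y_1=3 y_2=-4 y_3=2 y_4=-3
S(3/4) = 41633/11008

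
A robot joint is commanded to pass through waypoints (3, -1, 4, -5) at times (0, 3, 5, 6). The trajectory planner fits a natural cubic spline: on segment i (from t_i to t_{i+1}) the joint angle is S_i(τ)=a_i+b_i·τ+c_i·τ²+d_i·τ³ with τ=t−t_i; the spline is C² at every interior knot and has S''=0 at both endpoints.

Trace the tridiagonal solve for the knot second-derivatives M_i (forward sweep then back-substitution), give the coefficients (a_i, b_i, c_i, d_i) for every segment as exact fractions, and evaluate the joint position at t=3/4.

  seg 0: a=3 b=-319/84 c=0 d=23/84
  seg 1: a=-1 b=151/42 c=69/28 d=-253/168
  seg 2: a=4 b=-97/21 c=-46/7 d=46/21
S(3/4) = 479/1792

Δ: Δ0=-4/3, Δ1=5/2, Δ2=-9
row 1: diag=10, rhs=23; c'=1/5, d'=23/10
row 2: denom=6−2·1/5=28/5; d'=(-69−2·23/10)/(28/5)=-92/7
back: M2=-92/7
back: M1=23/10−1/5·-92/7=69/14
M: M0=0, M1=69/14, M2=-92/7, M3=0
seg 0: a=3, c=M0/2=0, d=(M1−M0)/(6·3)=23/84, b=Δ0−h0·(2M0+M1)/6=-319/84
seg 1: a=-1, c=M1/2=69/28, d=(M2−M1)/(6·2)=-253/168, b=Δ1−h1·(2M1+M2)/6=151/42
seg 2: a=4, c=M2/2=-46/7, d=(M3−M2)/(6·1)=46/21, b=Δ2−h2·(2M2+M3)/6=-97/21
t_q=3/4 → seg 0, τ=3/4; S=3+-319/84·τ+0·τ²+23/84·τ³=479/1792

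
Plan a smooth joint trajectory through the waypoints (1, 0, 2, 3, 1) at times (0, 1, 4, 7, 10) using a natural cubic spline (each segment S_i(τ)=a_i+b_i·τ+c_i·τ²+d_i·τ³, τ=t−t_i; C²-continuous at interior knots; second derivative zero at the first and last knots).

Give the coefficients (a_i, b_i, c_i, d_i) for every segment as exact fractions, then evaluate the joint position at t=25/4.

Δ: Δ0=-1, Δ1=2/3, Δ2=1/3, Δ3=-2/3
row 1: diag=8, rhs=10; c'=3/8, d'=5/4
row 2: denom=12−3·3/8=87/8; d'=(-2−3·5/4)/(87/8)=-46/87
row 3: denom=12−3·8/29=324/29; d'=(-6−3·-46/87)/(324/29)=-32/81
back: M3=-32/81
back: M2=-46/87−8/29·-32/81=-34/81
back: M1=5/4−3/8·-34/81=38/27
M: M0=0, M1=38/27, M2=-34/81, M3=-32/81, M4=0
seg 0: a=1, c=M0/2=0, d=(M1−M0)/(6·1)=19/81, b=Δ0−h0·(2M0+M1)/6=-100/81
seg 1: a=0, c=M1/2=19/27, d=(M2−M1)/(6·3)=-74/729, b=Δ1−h1·(2M1+M2)/6=-43/81
seg 2: a=2, c=M2/2=-17/81, d=(M3−M2)/(6·3)=1/729, b=Δ2−h2·(2M2+M3)/6=77/81
seg 3: a=3, c=M3/2=-16/81, d=(M4−M3)/(6·3)=16/729, b=Δ3−h3·(2M3+M4)/6=-22/81
t_q=25/4 → seg 2, τ=9/4; S=2+77/81·τ+-17/81·τ²+1/729·τ³=1781/576

  seg 0: a=1 b=-100/81 c=0 d=19/81
  seg 1: a=0 b=-43/81 c=19/27 d=-74/729
  seg 2: a=2 b=77/81 c=-17/81 d=1/729
  seg 3: a=3 b=-22/81 c=-16/81 d=16/729
S(25/4) = 1781/576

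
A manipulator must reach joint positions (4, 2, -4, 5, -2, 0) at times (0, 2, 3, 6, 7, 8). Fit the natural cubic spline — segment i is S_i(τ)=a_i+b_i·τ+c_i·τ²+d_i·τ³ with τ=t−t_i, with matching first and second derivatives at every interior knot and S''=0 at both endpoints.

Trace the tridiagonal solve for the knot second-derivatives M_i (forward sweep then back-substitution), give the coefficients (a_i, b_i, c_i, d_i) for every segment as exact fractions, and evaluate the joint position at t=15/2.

  seg 0: a=4 b=1731/1241 c=0 d=-743/1241
  seg 1: a=2 b=-7185/1241 c=-4458/1241 d=4197/1241
  seg 2: a=-4 b=-3510/1241 c=8133/1241 d=-5722/3723
  seg 3: a=5 b=-6210/1241 c=-9033/1241 d=6556/1241
  seg 4: a=-2 b=-4608/1241 c=10635/1241 d=-3545/1241
S(15/2) = -20563/9928

Δ: Δ0=-1, Δ1=-6, Δ2=3, Δ3=-7, Δ4=2
row 1: diag=6, rhs=-30; c'=1/6, d'=-5
row 2: denom=8−1·1/6=47/6; d'=(54−1·-5)/(47/6)=354/47
row 3: denom=8−3·18/47=322/47; d'=(-60−3·354/47)/(322/47)=-1941/161
row 4: denom=4−1·47/322=1241/322; d'=(54−1·-1941/161)/(1241/322)=21270/1241
back: M4=21270/1241
back: M3=-1941/161−47/322·21270/1241=-18066/1241
back: M2=354/47−18/47·-18066/1241=16266/1241
back: M1=-5−1/6·16266/1241=-8916/1241
M: M0=0, M1=-8916/1241, M2=16266/1241, M3=-18066/1241, M4=21270/1241, M5=0
seg 0: a=4, c=M0/2=0, d=(M1−M0)/(6·2)=-743/1241, b=Δ0−h0·(2M0+M1)/6=1731/1241
seg 1: a=2, c=M1/2=-4458/1241, d=(M2−M1)/(6·1)=4197/1241, b=Δ1−h1·(2M1+M2)/6=-7185/1241
seg 2: a=-4, c=M2/2=8133/1241, d=(M3−M2)/(6·3)=-5722/3723, b=Δ2−h2·(2M2+M3)/6=-3510/1241
seg 3: a=5, c=M3/2=-9033/1241, d=(M4−M3)/(6·1)=6556/1241, b=Δ3−h3·(2M3+M4)/6=-6210/1241
seg 4: a=-2, c=M4/2=10635/1241, d=(M5−M4)/(6·1)=-3545/1241, b=Δ4−h4·(2M4+M5)/6=-4608/1241
t_q=15/2 → seg 4, τ=1/2; S=-2+-4608/1241·τ+10635/1241·τ²+-3545/1241·τ³=-20563/9928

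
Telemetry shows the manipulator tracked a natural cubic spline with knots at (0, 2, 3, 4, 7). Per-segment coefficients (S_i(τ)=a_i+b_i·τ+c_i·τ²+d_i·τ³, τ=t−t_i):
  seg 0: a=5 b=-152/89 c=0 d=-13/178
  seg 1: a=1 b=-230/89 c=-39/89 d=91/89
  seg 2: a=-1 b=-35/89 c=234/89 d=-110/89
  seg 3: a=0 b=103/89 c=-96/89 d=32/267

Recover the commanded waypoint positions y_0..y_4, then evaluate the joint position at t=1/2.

y_0 = S_0(0) = a_0 = 5
y_1 = S_1(0) = a_1 = 1
y_2 = S_2(0) = a_2 = -1
y_3 = S_3(0) = a_3 = 0
y_4 = S_3(3) = -3
t_q=1/2 is in segment 0 (τ=1/2); S_0(τ)=5891/1424

y_0=5 y_1=1 y_2=-1 y_3=0 y_4=-3
S(1/2) = 5891/1424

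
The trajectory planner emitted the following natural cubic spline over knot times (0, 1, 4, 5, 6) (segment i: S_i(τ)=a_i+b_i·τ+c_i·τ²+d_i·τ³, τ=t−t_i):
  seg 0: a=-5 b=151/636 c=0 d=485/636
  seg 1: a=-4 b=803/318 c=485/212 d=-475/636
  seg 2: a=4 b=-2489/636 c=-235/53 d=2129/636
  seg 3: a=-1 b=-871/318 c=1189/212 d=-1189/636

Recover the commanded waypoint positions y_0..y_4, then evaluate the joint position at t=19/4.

y_0=-5 y_1=-4 y_2=4 y_3=-1 y_4=0
S(19/4) = -231/13568

y_0 = S_0(0) = a_0 = -5
y_1 = S_1(0) = a_1 = -4
y_2 = S_2(0) = a_2 = 4
y_3 = S_3(0) = a_3 = -1
y_4 = S_3(1) = 0
t_q=19/4 is in segment 2 (τ=3/4); S_2(τ)=-231/13568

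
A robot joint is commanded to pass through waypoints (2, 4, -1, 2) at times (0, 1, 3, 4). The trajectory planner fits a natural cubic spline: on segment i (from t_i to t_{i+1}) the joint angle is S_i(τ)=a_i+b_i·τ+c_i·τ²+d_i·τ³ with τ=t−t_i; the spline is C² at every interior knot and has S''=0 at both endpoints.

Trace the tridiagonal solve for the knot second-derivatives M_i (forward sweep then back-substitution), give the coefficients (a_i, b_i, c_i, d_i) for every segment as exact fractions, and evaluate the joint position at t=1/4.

  seg 0: a=2 b=51/16 c=0 d=-19/16
  seg 1: a=4 b=-3/8 c=-57/16 d=5/4
  seg 2: a=-1 b=3/8 c=63/16 d=-21/16
S(1/4) = 2845/1024

Δ: Δ0=2, Δ1=-5/2, Δ2=3
row 1: diag=6, rhs=-27; c'=1/3, d'=-9/2
row 2: denom=6−2·1/3=16/3; d'=(33−2·-9/2)/(16/3)=63/8
back: M2=63/8
back: M1=-9/2−1/3·63/8=-57/8
M: M0=0, M1=-57/8, M2=63/8, M3=0
seg 0: a=2, c=M0/2=0, d=(M1−M0)/(6·1)=-19/16, b=Δ0−h0·(2M0+M1)/6=51/16
seg 1: a=4, c=M1/2=-57/16, d=(M2−M1)/(6·2)=5/4, b=Δ1−h1·(2M1+M2)/6=-3/8
seg 2: a=-1, c=M2/2=63/16, d=(M3−M2)/(6·1)=-21/16, b=Δ2−h2·(2M2+M3)/6=3/8
t_q=1/4 → seg 0, τ=1/4; S=2+51/16·τ+0·τ²+-19/16·τ³=2845/1024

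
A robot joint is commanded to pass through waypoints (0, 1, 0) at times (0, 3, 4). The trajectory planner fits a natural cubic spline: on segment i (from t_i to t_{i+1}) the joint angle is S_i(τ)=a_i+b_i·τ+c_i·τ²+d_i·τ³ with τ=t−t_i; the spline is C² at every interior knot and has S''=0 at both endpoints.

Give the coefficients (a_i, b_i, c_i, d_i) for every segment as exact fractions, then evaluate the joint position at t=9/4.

Δ: Δ0=1/3, Δ1=-1
row 1: diag=8, rhs=-8; c'=1/8, d'=-1
back: M1=-1
M: M0=0, M1=-1, M2=0
seg 0: a=0, c=M0/2=0, d=(M1−M0)/(6·3)=-1/18, b=Δ0−h0·(2M0+M1)/6=5/6
seg 1: a=1, c=M1/2=-1/2, d=(M2−M1)/(6·1)=1/6, b=Δ1−h1·(2M1+M2)/6=-2/3
t_q=9/4 → seg 0, τ=9/4; S=0+5/6·τ+0·τ²+-1/18·τ³=159/128

  seg 0: a=0 b=5/6 c=0 d=-1/18
  seg 1: a=1 b=-2/3 c=-1/2 d=1/6
S(9/4) = 159/128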